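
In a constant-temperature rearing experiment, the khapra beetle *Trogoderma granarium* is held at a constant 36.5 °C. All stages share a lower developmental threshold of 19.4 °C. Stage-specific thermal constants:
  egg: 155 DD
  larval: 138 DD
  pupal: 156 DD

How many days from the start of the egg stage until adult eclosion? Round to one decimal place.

26.3 days

Daily accumulation at 36.5 °C = 36.5 − 19.4 = 17.1 DD/day.
Total K = 155 + 138 + 156 = 449 DD.
Total duration = 449 / 17.1 = 26.257 ≈ 26.3 days.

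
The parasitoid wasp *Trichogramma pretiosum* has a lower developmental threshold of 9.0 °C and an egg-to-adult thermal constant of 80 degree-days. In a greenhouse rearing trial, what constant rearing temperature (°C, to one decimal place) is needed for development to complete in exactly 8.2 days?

Required daily accumulation = 80 / 8.2 = 9.756 DD/day.
T = T_base + 9.756 = 9.0 + 9.756 = 18.756 ≈ 18.8 °C.

18.8 °C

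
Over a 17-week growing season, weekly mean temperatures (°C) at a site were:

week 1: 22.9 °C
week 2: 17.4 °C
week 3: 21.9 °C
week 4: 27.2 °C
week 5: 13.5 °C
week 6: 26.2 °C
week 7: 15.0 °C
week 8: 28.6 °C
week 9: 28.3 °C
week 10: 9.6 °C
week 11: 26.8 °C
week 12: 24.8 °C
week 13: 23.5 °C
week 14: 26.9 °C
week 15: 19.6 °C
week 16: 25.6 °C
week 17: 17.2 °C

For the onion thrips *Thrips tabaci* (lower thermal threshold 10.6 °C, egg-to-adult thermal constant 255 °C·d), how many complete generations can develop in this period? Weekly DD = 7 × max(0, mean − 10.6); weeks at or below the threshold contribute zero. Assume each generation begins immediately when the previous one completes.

5 generations

Weekly DD (7 × max(0, T̄ − 10.6)): 86.1, 47.6, 79.1, 116.2, 20.3, 109.2, 30.8, 126.0, 123.9, 0.0, 113.4, 99.4, 90.3, 114.1, 63.0, 105.0, 46.2.
Season total = 1370.6 DD.
Complete generations = ⌊1370.6 / 255⌋ = 5.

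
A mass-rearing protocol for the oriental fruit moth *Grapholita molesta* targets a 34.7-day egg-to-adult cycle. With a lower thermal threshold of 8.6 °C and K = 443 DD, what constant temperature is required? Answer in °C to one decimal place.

21.4 °C

Required daily accumulation = 443 / 34.7 = 12.767 DD/day.
T = T_base + 12.767 = 8.6 + 12.767 = 21.367 ≈ 21.4 °C.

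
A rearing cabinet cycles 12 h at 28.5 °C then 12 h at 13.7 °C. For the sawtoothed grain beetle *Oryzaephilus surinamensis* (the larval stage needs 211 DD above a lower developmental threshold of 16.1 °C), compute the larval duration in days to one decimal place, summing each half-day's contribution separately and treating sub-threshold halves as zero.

34.0 days

Day half: max(0, 28.5 − 16.1) × 0.5 = 12.4 × 0.5 = 6.20 DD.
Night half: max(0, 13.7 − 16.1) × 0.5 = 0.0 × 0.5 = 0.00 DD.
Per 24 h: 6.20 DD/day.
Duration = 211 / 6.20 = 34.032 ≈ 34.0 days.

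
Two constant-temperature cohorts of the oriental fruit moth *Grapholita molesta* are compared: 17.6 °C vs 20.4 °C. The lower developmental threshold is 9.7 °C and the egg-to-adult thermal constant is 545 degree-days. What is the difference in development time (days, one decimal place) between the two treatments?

At 17.6 °C: 545 / (17.6 − 9.7) = 545 / 7.9 = 68.987 d.
At 20.4 °C: 545 / (20.4 − 9.7) = 545 / 10.7 = 50.935 d.
Difference = |68.987 − 50.935| = 18.053 ≈ 18.1 days.

18.1 days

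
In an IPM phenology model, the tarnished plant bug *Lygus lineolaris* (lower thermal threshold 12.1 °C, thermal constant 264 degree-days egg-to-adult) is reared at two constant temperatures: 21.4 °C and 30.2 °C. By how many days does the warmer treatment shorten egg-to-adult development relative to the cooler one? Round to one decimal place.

13.8 days

At 21.4 °C: 264 / (21.4 − 12.1) = 264 / 9.3 = 28.387 d.
At 30.2 °C: 264 / (30.2 − 12.1) = 264 / 18.1 = 14.586 d.
Difference = |28.387 − 14.586| = 13.801 ≈ 13.8 days.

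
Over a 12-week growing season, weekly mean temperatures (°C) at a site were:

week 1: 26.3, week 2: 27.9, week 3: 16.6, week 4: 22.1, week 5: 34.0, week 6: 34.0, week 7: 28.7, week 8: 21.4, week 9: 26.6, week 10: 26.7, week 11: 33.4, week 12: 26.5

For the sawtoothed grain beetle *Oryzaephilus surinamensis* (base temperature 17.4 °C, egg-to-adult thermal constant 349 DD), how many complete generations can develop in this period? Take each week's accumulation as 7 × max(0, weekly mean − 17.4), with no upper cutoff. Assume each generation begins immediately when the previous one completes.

2 generations

Weekly DD (7 × max(0, T̄ − 17.4)): 62.3, 73.5, 0.0, 32.9, 116.2, 116.2, 79.1, 28.0, 64.4, 65.1, 112.0, 63.7.
Season total = 813.4 DD.
Complete generations = ⌊813.4 / 349⌋ = 2.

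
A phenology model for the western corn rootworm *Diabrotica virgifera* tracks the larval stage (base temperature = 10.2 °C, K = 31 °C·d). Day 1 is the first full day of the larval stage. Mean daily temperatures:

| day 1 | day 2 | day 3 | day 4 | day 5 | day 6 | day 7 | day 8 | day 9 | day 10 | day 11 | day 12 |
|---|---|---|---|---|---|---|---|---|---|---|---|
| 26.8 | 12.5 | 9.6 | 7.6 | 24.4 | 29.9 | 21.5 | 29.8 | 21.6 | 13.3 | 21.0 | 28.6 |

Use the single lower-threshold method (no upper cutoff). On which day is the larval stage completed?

Daily DD above 10.2 °C: 16.6, 2.3, 0.0, 0.0, 14.2, 19.7, 11.3, 19.6, 11.4, 3.1, 10.8, 18.4.
Cumulative: 16.6, 18.9, 18.9, 18.9, 33.1, 52.8, 64.1, 83.7, 95.1, 98.2, 109.0, 127.4.
The total first reaches 31 DD on day 5.

day 5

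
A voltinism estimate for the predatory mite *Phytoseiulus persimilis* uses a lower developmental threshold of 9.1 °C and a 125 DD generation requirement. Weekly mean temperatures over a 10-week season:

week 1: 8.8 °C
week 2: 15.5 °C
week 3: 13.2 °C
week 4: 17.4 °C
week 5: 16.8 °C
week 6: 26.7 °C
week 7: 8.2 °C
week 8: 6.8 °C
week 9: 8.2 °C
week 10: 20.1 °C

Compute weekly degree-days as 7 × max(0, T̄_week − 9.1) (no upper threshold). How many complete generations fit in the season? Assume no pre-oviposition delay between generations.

Weekly DD (7 × max(0, T̄ − 9.1)): 0.0, 44.8, 28.7, 58.1, 53.9, 123.2, 0.0, 0.0, 0.0, 77.0.
Season total = 385.7 DD.
Complete generations = ⌊385.7 / 125⌋ = 3.

3 generations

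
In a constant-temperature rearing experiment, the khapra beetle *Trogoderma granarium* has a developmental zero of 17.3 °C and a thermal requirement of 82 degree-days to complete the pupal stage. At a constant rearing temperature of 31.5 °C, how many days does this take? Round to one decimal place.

5.8 days

Daily accumulation = 31.5 − 17.3 = 14.2 DD/day.
Duration = 82 / 14.2 = 5.775 ≈ 5.8 days.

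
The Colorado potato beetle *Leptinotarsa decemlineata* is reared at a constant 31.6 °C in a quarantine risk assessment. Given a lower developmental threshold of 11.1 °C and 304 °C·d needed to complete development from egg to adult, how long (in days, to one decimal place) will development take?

14.8 days

Daily accumulation = 31.6 − 11.1 = 20.5 DD/day.
Duration = 304 / 20.5 = 14.829 ≈ 14.8 days.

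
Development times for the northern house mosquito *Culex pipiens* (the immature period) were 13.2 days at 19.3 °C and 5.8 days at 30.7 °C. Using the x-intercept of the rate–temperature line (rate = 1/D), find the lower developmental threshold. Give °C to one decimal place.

10.4 °C

Under the model K = D·(T − T_b), so D₁·(T₁ − T_b) = D₂·(T₂ − T_b).
13.2·(19.3 − T_b) = 5.8·(30.7 − T_b)
T_b = (13.2·19.3 − 5.8·30.7) / (13.2 − 5.8) = 76.70 / 7.4 = 10.365 °C ≈ 10.4 °C.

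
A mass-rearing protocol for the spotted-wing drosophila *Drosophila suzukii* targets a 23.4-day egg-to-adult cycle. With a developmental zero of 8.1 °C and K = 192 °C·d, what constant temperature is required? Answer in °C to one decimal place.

16.3 °C

Required daily accumulation = 192 / 23.4 = 8.205 DD/day.
T = T_base + 8.205 = 8.1 + 8.205 = 16.305 ≈ 16.3 °C.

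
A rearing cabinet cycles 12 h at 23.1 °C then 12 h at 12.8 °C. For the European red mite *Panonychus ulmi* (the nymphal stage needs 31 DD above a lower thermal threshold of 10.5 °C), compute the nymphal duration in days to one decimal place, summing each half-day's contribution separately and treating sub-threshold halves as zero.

Day half: max(0, 23.1 − 10.5) × 0.5 = 12.6 × 0.5 = 6.30 DD.
Night half: max(0, 12.8 − 10.5) × 0.5 = 2.3 × 0.5 = 1.15 DD.
Per 24 h: 7.45 DD/day.
Duration = 31 / 7.45 = 4.161 ≈ 4.2 days.

4.2 days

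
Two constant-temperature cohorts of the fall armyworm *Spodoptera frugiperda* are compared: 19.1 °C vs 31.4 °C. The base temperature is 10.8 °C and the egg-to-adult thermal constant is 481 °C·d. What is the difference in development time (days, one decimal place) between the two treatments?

At 19.1 °C: 481 / (19.1 − 10.8) = 481 / 8.3 = 57.952 d.
At 31.4 °C: 481 / (31.4 − 10.8) = 481 / 20.6 = 23.350 d.
Difference = |57.952 − 23.350| = 34.602 ≈ 34.6 days.

34.6 days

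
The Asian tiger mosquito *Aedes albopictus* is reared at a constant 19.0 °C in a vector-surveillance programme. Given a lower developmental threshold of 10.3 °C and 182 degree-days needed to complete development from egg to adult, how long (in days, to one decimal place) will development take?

Daily accumulation = 19.0 − 10.3 = 8.7 DD/day.
Duration = 182 / 8.7 = 20.920 ≈ 20.9 days.

20.9 days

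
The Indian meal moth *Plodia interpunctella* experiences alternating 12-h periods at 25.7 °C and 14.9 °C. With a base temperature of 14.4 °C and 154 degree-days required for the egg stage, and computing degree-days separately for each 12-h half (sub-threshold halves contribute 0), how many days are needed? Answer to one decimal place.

26.1 days

Day half: max(0, 25.7 − 14.4) × 0.5 = 11.3 × 0.5 = 5.65 DD.
Night half: max(0, 14.9 − 14.4) × 0.5 = 0.5 × 0.5 = 0.25 DD.
Per 24 h: 5.90 DD/day.
Duration = 154 / 5.90 = 26.102 ≈ 26.1 days.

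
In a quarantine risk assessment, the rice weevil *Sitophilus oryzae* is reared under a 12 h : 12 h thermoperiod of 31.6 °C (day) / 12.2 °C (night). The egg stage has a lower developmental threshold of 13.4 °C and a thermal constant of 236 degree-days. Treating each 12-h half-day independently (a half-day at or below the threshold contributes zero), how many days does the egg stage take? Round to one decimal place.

25.9 days

Day half: max(0, 31.6 − 13.4) × 0.5 = 18.2 × 0.5 = 9.10 DD.
Night half: max(0, 12.2 − 13.4) × 0.5 = 0.0 × 0.5 = 0.00 DD.
Per 24 h: 9.10 DD/day.
Duration = 236 / 9.10 = 25.934 ≈ 25.9 days.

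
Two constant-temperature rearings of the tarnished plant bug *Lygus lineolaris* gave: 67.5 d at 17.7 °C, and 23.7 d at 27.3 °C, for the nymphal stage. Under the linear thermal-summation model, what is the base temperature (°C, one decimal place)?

Equal thermal constants: D₁(T₁ − T_b) = D₂(T₂ − T_b).
67.5·(17.7 − T_b) = 23.7·(27.3 − T_b)
T_b = (67.5·17.7 − 23.7·27.3) / (67.5 − 23.7) = 547.74 / 43.8 = 12.505 °C ≈ 12.5 °C.

12.5 °C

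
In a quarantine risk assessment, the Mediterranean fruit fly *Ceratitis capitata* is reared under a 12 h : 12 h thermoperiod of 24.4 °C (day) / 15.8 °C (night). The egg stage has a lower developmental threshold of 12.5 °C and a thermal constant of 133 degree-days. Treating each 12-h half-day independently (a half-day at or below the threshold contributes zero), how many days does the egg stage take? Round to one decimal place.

Day half: max(0, 24.4 − 12.5) × 0.5 = 11.9 × 0.5 = 5.95 DD.
Night half: max(0, 15.8 − 12.5) × 0.5 = 3.3 × 0.5 = 1.65 DD.
Per 24 h: 7.60 DD/day.
Duration = 133 / 7.60 = 17.500 ≈ 17.5 days.

17.5 days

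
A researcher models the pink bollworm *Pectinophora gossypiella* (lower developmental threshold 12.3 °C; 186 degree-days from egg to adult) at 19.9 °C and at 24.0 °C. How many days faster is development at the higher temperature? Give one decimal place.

At 19.9 °C: 186 / (19.9 − 12.3) = 186 / 7.6 = 24.474 d.
At 24.0 °C: 186 / (24.0 − 12.3) = 186 / 11.7 = 15.897 d.
Difference = |24.474 − 15.897| = 8.576 ≈ 8.6 days.

8.6 days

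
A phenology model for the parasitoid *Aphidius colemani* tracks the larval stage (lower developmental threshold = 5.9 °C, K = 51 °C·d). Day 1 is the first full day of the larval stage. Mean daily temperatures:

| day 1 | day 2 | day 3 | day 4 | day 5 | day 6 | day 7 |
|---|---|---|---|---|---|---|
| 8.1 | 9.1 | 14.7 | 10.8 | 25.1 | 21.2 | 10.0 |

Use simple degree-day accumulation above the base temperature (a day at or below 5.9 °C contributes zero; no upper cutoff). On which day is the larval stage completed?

Daily DD above 5.9 °C: 2.2, 3.2, 8.8, 4.9, 19.2, 15.3, 4.1.
Cumulative: 2.2, 5.4, 14.2, 19.1, 38.3, 53.6, 57.7.
The total first reaches 51 DD on day 6.

day 6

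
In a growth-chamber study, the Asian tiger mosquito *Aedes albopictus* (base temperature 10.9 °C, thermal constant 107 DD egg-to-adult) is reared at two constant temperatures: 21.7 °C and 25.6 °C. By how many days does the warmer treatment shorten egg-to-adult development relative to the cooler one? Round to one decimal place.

At 21.7 °C: 107 / (21.7 − 10.9) = 107 / 10.8 = 9.907 d.
At 25.6 °C: 107 / (25.6 − 10.9) = 107 / 14.7 = 7.279 d.
Difference = |9.907 − 7.279| = 2.628 ≈ 2.6 days.

2.6 days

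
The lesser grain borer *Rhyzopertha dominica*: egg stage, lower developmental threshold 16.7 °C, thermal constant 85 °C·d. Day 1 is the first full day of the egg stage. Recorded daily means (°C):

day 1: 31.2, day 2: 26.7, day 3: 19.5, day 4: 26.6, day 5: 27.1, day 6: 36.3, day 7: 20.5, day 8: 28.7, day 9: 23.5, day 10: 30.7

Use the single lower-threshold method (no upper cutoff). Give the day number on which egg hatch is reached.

Daily DD above 16.7 °C: 14.5, 10.0, 2.8, 9.9, 10.4, 19.6, 3.8, 12.0, 6.8, 14.0.
Cumulative: 14.5, 24.5, 27.3, 37.2, 47.6, 67.2, 71.0, 83.0, 89.8, 103.8.
The total first reaches 85 DD on day 9.

day 9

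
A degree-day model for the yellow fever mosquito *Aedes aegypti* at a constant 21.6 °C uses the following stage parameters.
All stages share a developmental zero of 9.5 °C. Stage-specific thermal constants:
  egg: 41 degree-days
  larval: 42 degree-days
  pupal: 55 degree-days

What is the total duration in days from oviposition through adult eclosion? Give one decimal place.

Daily accumulation at 21.6 °C = 21.6 − 9.5 = 12.1 DD/day.
Total K = 41 + 42 + 55 = 138 DD.
Total duration = 138 / 12.1 = 11.405 ≈ 11.4 days.

11.4 days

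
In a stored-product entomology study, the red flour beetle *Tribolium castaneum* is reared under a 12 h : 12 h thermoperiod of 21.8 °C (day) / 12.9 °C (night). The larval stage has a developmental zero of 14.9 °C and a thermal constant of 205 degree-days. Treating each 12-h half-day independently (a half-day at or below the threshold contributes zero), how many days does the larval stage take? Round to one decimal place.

59.4 days

Day half: max(0, 21.8 − 14.9) × 0.5 = 6.9 × 0.5 = 3.45 DD.
Night half: max(0, 12.9 − 14.9) × 0.5 = 0.0 × 0.5 = 0.00 DD.
Per 24 h: 3.45 DD/day.
Duration = 205 / 3.45 = 59.420 ≈ 59.4 days.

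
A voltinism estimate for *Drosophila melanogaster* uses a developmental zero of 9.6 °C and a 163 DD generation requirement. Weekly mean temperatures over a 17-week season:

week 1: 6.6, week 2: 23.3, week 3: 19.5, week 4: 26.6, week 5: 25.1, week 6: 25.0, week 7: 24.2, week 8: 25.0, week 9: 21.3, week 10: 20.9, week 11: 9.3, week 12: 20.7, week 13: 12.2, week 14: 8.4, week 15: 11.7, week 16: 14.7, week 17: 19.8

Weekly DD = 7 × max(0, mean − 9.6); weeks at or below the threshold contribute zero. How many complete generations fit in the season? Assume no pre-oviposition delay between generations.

6 generations

Weekly DD (7 × max(0, T̄ − 9.6)): 0.0, 95.9, 69.3, 119.0, 108.5, 107.8, 102.2, 107.8, 81.9, 79.1, 0.0, 77.7, 18.2, 0.0, 14.7, 35.7, 71.4.
Season total = 1089.2 DD.
Complete generations = ⌊1089.2 / 163⌋ = 6.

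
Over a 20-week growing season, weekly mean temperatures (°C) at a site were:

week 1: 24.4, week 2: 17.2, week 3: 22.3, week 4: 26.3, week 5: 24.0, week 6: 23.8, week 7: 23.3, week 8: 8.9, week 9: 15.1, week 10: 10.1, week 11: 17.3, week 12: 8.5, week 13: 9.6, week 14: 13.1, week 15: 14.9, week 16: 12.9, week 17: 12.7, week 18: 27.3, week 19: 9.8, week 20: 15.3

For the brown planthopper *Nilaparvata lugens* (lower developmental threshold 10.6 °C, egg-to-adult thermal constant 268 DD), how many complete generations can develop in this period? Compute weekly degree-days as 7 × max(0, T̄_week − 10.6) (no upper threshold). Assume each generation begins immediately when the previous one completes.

3 generations

Weekly DD (7 × max(0, T̄ − 10.6)): 96.6, 46.2, 81.9, 109.9, 93.8, 92.4, 88.9, 0.0, 31.5, 0.0, 46.9, 0.0, 0.0, 17.5, 30.1, 16.1, 14.7, 116.9, 0.0, 32.9.
Season total = 916.3 DD.
Complete generations = ⌊916.3 / 268⌋ = 3.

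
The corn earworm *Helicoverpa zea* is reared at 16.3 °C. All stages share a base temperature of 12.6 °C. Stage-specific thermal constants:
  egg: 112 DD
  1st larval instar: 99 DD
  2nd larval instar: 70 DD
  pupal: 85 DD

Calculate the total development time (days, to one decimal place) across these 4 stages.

98.9 days

Daily accumulation at 16.3 °C = 16.3 − 12.6 = 3.7 DD/day.
Total K = 112 + 99 + 70 + 85 = 366 DD.
Total duration = 366 / 3.7 = 98.919 ≈ 98.9 days.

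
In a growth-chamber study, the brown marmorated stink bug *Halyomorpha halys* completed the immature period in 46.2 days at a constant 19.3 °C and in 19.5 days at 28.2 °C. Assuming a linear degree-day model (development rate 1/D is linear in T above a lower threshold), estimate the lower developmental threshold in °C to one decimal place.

12.8 °C

Equal thermal constants: D₁(T₁ − T_b) = D₂(T₂ − T_b).
46.2·(19.3 − T_b) = 19.5·(28.2 − T_b)
T_b = (46.2·19.3 − 19.5·28.2) / (46.2 − 19.5) = 341.76 / 26.7 = 12.800 °C ≈ 12.8 °C.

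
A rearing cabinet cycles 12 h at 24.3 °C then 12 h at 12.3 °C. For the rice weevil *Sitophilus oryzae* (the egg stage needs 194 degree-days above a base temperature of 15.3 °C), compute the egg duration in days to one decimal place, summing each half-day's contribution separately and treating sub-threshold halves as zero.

43.1 days

Day half: max(0, 24.3 − 15.3) × 0.5 = 9.0 × 0.5 = 4.50 DD.
Night half: max(0, 12.3 − 15.3) × 0.5 = 0.0 × 0.5 = 0.00 DD.
Per 24 h: 4.50 DD/day.
Duration = 194 / 4.50 = 43.111 ≈ 43.1 days.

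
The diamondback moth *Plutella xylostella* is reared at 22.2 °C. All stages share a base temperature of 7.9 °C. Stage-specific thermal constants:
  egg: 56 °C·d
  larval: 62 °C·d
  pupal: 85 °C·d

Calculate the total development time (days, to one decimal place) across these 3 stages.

14.2 days

Daily accumulation at 22.2 °C = 22.2 − 7.9 = 14.3 DD/day.
Total K = 56 + 62 + 85 = 203 DD.
Total duration = 203 / 14.3 = 14.196 ≈ 14.2 days.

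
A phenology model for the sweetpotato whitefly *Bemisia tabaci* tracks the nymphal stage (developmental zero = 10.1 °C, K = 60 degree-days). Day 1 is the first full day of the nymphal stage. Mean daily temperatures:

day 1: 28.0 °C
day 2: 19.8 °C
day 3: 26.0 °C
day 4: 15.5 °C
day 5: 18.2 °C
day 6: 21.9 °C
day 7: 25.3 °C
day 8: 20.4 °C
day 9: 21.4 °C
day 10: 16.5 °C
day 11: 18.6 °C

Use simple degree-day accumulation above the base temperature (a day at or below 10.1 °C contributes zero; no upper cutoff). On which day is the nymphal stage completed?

day 6

Daily DD above 10.1 °C: 17.9, 9.7, 15.9, 5.4, 8.1, 11.8, 15.2, 10.3, 11.3, 6.4, 8.5.
Cumulative: 17.9, 27.6, 43.5, 48.9, 57.0, 68.8, 84.0, 94.3, 105.6, 112.0, 120.5.
The total first reaches 60 DD on day 6.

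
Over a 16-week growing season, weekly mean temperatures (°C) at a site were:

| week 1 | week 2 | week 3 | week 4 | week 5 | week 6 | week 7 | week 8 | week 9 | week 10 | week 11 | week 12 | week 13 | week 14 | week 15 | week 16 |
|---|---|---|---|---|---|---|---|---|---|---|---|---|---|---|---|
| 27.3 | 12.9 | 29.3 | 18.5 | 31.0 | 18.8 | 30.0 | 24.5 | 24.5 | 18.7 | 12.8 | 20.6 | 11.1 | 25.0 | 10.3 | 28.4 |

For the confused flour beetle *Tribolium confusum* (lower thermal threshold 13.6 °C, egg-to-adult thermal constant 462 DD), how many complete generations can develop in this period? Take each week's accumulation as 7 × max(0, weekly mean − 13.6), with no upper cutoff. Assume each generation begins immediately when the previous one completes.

2 generations

Weekly DD (7 × max(0, T̄ − 13.6)): 95.9, 0.0, 109.9, 34.3, 121.8, 36.4, 114.8, 76.3, 76.3, 35.7, 0.0, 49.0, 0.0, 79.8, 0.0, 103.6.
Season total = 933.8 DD.
Complete generations = ⌊933.8 / 462⌋ = 2.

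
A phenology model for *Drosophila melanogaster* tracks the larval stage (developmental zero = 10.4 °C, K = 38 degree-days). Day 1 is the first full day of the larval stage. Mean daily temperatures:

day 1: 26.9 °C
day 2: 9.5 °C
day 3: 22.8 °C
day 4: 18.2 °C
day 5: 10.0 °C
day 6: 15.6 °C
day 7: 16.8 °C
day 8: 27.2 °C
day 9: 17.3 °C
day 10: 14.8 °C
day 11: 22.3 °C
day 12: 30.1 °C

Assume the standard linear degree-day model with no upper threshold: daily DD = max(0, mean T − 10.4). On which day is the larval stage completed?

day 6

Daily DD above 10.4 °C: 16.5, 0.0, 12.4, 7.8, 0.0, 5.2, 6.4, 16.8, 6.9, 4.4, 11.9, 19.7.
Cumulative: 16.5, 16.5, 28.9, 36.7, 36.7, 41.9, 48.3, 65.1, 72.0, 76.4, 88.3, 108.0.
The total first reaches 38 DD on day 6.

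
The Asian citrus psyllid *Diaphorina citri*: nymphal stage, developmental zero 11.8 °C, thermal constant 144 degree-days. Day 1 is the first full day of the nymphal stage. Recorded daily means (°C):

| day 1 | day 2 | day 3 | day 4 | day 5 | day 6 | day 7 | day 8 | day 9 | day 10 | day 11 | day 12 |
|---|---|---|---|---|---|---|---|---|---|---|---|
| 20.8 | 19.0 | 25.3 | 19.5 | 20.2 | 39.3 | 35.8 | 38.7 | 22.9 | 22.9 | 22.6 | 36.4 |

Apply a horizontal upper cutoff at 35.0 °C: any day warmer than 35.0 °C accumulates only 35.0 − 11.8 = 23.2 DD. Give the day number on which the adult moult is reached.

Daily DD above 11.8 °C (capped at 23.2): 9.0, 7.2, 13.5, 7.7, 8.4, 23.2, 23.2, 23.2, 11.1, 11.1, 10.8, 23.2.
Cumulative: 9.0, 16.2, 29.7, 37.4, 45.8, 69.0, 92.2, 115.4, 126.5, 137.6, 148.4, 171.6.
The total first reaches 144 DD on day 11.

day 11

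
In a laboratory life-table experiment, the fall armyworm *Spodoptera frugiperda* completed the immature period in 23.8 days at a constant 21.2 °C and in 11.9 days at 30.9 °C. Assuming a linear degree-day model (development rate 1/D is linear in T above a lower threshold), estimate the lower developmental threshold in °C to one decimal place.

Equal thermal constants: D₁(T₁ − T_b) = D₂(T₂ − T_b).
23.8·(21.2 − T_b) = 11.9·(30.9 − T_b)
T_b = (23.8·21.2 − 11.9·30.9) / (23.8 − 11.9) = 136.85 / 11.9 = 11.500 °C ≈ 11.5 °C.

11.5 °C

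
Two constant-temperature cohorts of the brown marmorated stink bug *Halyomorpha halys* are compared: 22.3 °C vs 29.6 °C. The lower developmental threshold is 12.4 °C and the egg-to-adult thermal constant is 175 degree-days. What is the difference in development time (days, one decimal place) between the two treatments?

7.5 days

At 22.3 °C: 175 / (22.3 − 12.4) = 175 / 9.9 = 17.677 d.
At 29.6 °C: 175 / (29.6 − 12.4) = 175 / 17.2 = 10.174 d.
Difference = |17.677 − 10.174| = 7.502 ≈ 7.5 days.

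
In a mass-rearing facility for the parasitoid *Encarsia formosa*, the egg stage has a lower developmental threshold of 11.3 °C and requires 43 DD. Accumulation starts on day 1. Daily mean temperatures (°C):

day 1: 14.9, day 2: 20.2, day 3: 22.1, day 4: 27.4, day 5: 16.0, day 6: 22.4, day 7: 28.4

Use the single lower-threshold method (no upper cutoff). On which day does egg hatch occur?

day 5

Daily DD above 11.3 °C: 3.6, 8.9, 10.8, 16.1, 4.7, 11.1, 17.1.
Cumulative: 3.6, 12.5, 23.3, 39.4, 44.1, 55.2, 72.3.
The total first reaches 43 DD on day 5.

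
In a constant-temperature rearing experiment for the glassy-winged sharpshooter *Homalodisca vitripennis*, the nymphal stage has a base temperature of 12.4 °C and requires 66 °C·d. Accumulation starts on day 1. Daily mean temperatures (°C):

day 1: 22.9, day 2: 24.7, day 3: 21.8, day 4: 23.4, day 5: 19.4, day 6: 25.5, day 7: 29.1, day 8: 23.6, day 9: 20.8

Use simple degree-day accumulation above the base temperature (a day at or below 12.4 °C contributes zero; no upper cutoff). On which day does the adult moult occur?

Daily DD above 12.4 °C: 10.5, 12.3, 9.4, 11.0, 7.0, 13.1, 16.7, 11.2, 8.4.
Cumulative: 10.5, 22.8, 32.2, 43.2, 50.2, 63.3, 80.0, 91.2, 99.6.
The total first reaches 66 DD on day 7.

day 7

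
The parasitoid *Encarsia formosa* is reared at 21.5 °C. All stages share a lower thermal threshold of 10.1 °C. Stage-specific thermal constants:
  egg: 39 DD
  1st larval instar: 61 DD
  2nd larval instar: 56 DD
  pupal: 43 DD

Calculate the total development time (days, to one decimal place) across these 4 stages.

17.5 days

Daily accumulation at 21.5 °C = 21.5 − 10.1 = 11.4 DD/day.
Total K = 39 + 61 + 56 + 43 = 199 DD.
Total duration = 199 / 11.4 = 17.456 ≈ 17.5 days.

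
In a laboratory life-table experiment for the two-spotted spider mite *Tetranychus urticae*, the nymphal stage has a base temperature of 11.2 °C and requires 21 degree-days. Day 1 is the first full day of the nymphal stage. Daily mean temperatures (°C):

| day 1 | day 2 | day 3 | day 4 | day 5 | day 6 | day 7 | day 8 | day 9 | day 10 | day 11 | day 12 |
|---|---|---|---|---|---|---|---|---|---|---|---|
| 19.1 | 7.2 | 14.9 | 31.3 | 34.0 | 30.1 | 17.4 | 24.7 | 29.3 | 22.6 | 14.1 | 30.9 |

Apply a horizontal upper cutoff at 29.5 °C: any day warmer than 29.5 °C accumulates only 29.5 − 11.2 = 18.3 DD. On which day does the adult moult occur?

day 4

Daily DD above 11.2 °C (capped at 18.3): 7.9, 0.0, 3.7, 18.3, 18.3, 18.3, 6.2, 13.5, 18.1, 11.4, 2.9, 18.3.
Cumulative: 7.9, 7.9, 11.6, 29.9, 48.2, 66.5, 72.7, 86.2, 104.3, 115.7, 118.6, 136.9.
The total first reaches 21 DD on day 4.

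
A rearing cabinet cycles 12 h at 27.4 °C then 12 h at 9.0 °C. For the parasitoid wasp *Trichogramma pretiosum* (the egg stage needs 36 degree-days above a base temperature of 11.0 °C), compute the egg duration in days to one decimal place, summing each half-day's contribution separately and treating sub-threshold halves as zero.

Day half: max(0, 27.4 − 11.0) × 0.5 = 16.4 × 0.5 = 8.20 DD.
Night half: max(0, 9.0 − 11.0) × 0.5 = 0.0 × 0.5 = 0.00 DD.
Per 24 h: 8.20 DD/day.
Duration = 36 / 8.20 = 4.390 ≈ 4.4 days.

4.4 days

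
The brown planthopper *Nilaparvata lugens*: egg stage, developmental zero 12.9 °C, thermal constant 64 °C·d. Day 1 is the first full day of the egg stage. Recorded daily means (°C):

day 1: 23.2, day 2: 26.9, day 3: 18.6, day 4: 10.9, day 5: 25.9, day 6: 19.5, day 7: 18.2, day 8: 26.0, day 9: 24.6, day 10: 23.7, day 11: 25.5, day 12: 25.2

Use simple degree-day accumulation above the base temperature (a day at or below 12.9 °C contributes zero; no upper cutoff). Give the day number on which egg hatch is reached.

day 8

Daily DD above 12.9 °C: 10.3, 14.0, 5.7, 0.0, 13.0, 6.6, 5.3, 13.1, 11.7, 10.8, 12.6, 12.3.
Cumulative: 10.3, 24.3, 30.0, 30.0, 43.0, 49.6, 54.9, 68.0, 79.7, 90.5, 103.1, 115.4.
The total first reaches 64 DD on day 8.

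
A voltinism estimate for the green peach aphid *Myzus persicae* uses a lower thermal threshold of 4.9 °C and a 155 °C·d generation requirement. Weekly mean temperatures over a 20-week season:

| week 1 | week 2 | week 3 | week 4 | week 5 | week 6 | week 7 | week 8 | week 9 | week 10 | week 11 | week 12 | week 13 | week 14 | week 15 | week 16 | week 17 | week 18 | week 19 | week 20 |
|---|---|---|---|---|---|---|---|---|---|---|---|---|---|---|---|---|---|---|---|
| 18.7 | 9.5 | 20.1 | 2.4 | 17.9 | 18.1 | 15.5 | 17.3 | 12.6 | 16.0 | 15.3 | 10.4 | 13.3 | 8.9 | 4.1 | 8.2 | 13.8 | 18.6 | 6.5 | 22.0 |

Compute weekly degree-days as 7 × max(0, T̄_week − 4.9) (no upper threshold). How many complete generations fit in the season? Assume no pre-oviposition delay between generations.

Weekly DD (7 × max(0, T̄ − 4.9)): 96.6, 32.2, 106.4, 0.0, 91.0, 92.4, 74.2, 86.8, 53.9, 77.7, 72.8, 38.5, 58.8, 28.0, 0.0, 23.1, 62.3, 95.9, 11.2, 119.7.
Season total = 1221.5 DD.
Complete generations = ⌊1221.5 / 155⌋ = 7.

7 generations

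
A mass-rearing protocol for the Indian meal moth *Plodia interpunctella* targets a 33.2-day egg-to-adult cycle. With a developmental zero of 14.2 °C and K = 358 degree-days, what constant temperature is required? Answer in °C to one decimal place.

Required daily accumulation = 358 / 33.2 = 10.783 DD/day.
T = T_base + 10.783 = 14.2 + 10.783 = 24.983 ≈ 25.0 °C.

25.0 °C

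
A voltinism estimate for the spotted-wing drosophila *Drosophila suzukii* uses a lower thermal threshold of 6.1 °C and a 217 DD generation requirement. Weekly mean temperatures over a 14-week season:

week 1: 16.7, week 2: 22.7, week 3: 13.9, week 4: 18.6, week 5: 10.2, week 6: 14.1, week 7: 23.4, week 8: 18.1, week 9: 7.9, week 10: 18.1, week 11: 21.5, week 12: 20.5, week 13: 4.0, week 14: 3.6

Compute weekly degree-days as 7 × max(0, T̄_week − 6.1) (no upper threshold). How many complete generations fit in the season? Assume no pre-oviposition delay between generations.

Weekly DD (7 × max(0, T̄ − 6.1)): 74.2, 116.2, 54.6, 87.5, 28.7, 56.0, 121.1, 84.0, 12.6, 84.0, 107.8, 100.8, 0.0, 0.0.
Season total = 927.5 DD.
Complete generations = ⌊927.5 / 217⌋ = 4.

4 generations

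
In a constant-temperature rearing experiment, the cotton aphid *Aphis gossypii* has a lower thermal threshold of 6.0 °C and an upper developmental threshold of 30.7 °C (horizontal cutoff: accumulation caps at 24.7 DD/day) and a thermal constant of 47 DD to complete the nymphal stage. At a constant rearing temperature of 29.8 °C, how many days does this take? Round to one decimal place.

Daily accumulation = 29.8 − 6.0 = 23.8 DD/day.
Duration = 47 / 23.8 = 1.975 ≈ 2.0 days.

2.0 days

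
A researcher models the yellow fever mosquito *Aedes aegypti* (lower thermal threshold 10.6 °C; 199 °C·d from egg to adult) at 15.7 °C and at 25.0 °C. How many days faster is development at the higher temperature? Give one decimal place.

At 15.7 °C: 199 / (15.7 − 10.6) = 199 / 5.1 = 39.020 d.
At 25.0 °C: 199 / (25.0 − 10.6) = 199 / 14.4 = 13.819 d.
Difference = |39.020 − 13.819| = 25.200 ≈ 25.2 days.

25.2 days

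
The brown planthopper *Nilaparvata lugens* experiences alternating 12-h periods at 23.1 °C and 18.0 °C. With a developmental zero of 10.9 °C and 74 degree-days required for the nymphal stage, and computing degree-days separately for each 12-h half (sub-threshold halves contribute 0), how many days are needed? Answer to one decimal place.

7.7 days

Day half: max(0, 23.1 − 10.9) × 0.5 = 12.2 × 0.5 = 6.10 DD.
Night half: max(0, 18.0 − 10.9) × 0.5 = 7.1 × 0.5 = 3.55 DD.
Per 24 h: 9.65 DD/day.
Duration = 74 / 9.65 = 7.668 ≈ 7.7 days.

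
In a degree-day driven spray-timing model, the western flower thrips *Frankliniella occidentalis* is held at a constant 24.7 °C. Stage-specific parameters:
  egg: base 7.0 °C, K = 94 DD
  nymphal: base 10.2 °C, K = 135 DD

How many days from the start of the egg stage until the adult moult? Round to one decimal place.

egg: 94 / (24.7 − 7.0) = 94 / 17.7 = 5.311 d.
nymphal: 135 / (24.7 − 10.2) = 135 / 14.5 = 9.310 d.
Sum = 14.621 ≈ 14.6 days.

14.6 days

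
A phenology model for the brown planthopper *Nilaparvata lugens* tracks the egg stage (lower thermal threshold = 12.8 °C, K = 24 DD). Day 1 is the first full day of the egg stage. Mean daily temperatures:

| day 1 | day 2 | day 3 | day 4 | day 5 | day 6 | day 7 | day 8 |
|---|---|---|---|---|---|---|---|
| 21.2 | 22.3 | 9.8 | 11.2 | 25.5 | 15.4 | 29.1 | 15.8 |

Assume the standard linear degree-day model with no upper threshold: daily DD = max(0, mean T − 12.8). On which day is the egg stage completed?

Daily DD above 12.8 °C: 8.4, 9.5, 0.0, 0.0, 12.7, 2.6, 16.3, 3.0.
Cumulative: 8.4, 17.9, 17.9, 17.9, 30.6, 33.2, 49.5, 52.5.
The total first reaches 24 DD on day 5.

day 5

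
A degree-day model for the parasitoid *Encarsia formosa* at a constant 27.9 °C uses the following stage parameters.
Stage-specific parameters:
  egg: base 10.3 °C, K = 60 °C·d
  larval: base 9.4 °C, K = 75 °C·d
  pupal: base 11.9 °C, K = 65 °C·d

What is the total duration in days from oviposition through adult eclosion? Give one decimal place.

11.5 days

egg: 60 / (27.9 − 10.3) = 60 / 17.6 = 3.409 d.
larval: 75 / (27.9 − 9.4) = 75 / 18.5 = 4.054 d.
pupal: 65 / (27.9 − 11.9) = 65 / 16.0 = 4.063 d.
Sum = 11.526 ≈ 11.5 days.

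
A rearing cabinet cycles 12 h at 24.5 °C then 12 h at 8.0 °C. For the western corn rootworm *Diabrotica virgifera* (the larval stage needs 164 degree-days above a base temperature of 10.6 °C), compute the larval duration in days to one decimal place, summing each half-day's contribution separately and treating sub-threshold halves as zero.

Day half: max(0, 24.5 − 10.6) × 0.5 = 13.9 × 0.5 = 6.95 DD.
Night half: max(0, 8.0 − 10.6) × 0.5 = 0.0 × 0.5 = 0.00 DD.
Per 24 h: 6.95 DD/day.
Duration = 164 / 6.95 = 23.597 ≈ 23.6 days.

23.6 days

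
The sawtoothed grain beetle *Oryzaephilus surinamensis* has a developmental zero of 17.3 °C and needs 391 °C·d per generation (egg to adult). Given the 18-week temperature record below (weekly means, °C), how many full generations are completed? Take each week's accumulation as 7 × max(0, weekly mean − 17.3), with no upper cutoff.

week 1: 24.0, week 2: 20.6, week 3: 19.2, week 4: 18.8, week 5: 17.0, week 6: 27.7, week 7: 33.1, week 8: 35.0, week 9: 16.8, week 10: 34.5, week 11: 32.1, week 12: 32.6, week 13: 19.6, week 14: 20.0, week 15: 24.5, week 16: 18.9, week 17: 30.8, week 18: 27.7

Weekly DD (7 × max(0, T̄ − 17.3)): 46.9, 23.1, 13.3, 10.5, 0.0, 72.8, 110.6, 123.9, 0.0, 120.4, 103.6, 107.1, 16.1, 18.9, 50.4, 11.2, 94.5, 72.8.
Season total = 996.1 DD.
Complete generations = ⌊996.1 / 391⌋ = 2.

2 generations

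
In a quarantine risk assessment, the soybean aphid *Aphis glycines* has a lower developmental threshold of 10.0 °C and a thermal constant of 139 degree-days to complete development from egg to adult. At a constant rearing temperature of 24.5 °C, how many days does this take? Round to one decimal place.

Daily accumulation = 24.5 − 10.0 = 14.5 DD/day.
Duration = 139 / 14.5 = 9.586 ≈ 9.6 days.

9.6 days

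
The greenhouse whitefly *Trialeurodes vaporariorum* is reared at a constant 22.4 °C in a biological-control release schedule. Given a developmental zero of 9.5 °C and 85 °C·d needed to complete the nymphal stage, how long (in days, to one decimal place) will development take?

Daily accumulation = 22.4 − 9.5 = 12.9 DD/day.
Duration = 85 / 12.9 = 6.589 ≈ 6.6 days.

6.6 days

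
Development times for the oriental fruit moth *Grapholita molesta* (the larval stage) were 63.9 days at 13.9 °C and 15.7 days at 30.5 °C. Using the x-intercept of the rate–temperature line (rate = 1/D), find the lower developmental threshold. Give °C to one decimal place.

8.5 °C

Under the model K = D·(T − T_b), so D₁·(T₁ − T_b) = D₂·(T₂ − T_b).
63.9·(13.9 − T_b) = 15.7·(30.5 − T_b)
T_b = (63.9·13.9 − 15.7·30.5) / (63.9 − 15.7) = 409.36 / 48.2 = 8.493 °C ≈ 8.5 °C.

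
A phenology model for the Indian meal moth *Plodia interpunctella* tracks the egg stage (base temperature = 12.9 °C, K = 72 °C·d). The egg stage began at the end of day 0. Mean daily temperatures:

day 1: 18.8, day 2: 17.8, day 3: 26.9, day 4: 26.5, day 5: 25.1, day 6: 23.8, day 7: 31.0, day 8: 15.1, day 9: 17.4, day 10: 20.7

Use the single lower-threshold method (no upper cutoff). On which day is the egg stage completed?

Daily DD above 12.9 °C: 5.9, 4.9, 14.0, 13.6, 12.2, 10.9, 18.1, 2.2, 4.5, 7.8.
Cumulative: 5.9, 10.8, 24.8, 38.4, 50.6, 61.5, 79.6, 81.8, 86.3, 94.1.
The total first reaches 72 DD on day 7.

day 7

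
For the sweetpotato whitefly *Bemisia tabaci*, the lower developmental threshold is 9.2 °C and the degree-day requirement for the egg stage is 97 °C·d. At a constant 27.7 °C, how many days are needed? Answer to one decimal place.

Daily accumulation = 27.7 − 9.2 = 18.5 DD/day.
Duration = 97 / 18.5 = 5.243 ≈ 5.2 days.

5.2 days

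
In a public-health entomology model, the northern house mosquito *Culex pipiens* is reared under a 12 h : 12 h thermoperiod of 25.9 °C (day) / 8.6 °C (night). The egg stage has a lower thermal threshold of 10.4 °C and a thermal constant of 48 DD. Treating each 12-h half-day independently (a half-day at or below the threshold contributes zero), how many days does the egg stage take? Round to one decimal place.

6.2 days

Day half: max(0, 25.9 − 10.4) × 0.5 = 15.5 × 0.5 = 7.75 DD.
Night half: max(0, 8.6 − 10.4) × 0.5 = 0.0 × 0.5 = 0.00 DD.
Per 24 h: 7.75 DD/day.
Duration = 48 / 7.75 = 6.194 ≈ 6.2 days.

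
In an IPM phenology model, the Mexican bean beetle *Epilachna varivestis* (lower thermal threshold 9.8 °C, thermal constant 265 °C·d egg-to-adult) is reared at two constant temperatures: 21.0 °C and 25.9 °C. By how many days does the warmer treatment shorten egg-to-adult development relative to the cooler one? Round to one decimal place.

7.2 days

At 21.0 °C: 265 / (21.0 − 9.8) = 265 / 11.2 = 23.661 d.
At 25.9 °C: 265 / (25.9 − 9.8) = 265 / 16.1 = 16.460 d.
Difference = |23.661 − 16.460| = 7.201 ≈ 7.2 days.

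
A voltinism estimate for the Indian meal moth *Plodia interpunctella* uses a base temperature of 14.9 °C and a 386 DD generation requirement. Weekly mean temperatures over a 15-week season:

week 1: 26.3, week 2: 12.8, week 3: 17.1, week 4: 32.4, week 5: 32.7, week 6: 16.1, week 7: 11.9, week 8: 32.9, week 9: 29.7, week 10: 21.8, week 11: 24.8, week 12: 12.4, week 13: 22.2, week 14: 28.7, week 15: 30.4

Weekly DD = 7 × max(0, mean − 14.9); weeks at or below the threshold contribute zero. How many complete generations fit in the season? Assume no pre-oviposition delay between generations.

2 generations

Weekly DD (7 × max(0, T̄ − 14.9)): 79.8, 0.0, 15.4, 122.5, 124.6, 8.4, 0.0, 126.0, 103.6, 48.3, 69.3, 0.0, 51.1, 96.6, 108.5.
Season total = 954.1 DD.
Complete generations = ⌊954.1 / 386⌋ = 2.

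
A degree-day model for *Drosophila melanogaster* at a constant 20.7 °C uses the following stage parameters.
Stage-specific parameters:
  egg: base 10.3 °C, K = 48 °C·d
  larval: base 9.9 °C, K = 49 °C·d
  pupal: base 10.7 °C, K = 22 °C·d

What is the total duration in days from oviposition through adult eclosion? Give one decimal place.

11.4 days

egg: 48 / (20.7 − 10.3) = 48 / 10.4 = 4.615 d.
larval: 49 / (20.7 − 9.9) = 49 / 10.8 = 4.537 d.
pupal: 22 / (20.7 − 10.7) = 22 / 10.0 = 2.200 d.
Sum = 11.352 ≈ 11.4 days.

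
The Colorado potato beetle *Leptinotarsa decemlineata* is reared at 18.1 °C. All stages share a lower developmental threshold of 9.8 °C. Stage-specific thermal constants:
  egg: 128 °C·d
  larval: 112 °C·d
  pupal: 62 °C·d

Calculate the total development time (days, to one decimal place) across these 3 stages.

Daily accumulation at 18.1 °C = 18.1 − 9.8 = 8.3 DD/day.
Total K = 128 + 112 + 62 = 302 DD.
Total duration = 302 / 8.3 = 36.386 ≈ 36.4 days.

36.4 days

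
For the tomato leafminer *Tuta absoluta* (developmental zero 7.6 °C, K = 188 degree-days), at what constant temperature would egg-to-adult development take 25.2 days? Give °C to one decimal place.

Required daily accumulation = 188 / 25.2 = 7.460 DD/day.
T = T_base + 7.460 = 7.6 + 7.460 = 15.060 ≈ 15.1 °C.

15.1 °C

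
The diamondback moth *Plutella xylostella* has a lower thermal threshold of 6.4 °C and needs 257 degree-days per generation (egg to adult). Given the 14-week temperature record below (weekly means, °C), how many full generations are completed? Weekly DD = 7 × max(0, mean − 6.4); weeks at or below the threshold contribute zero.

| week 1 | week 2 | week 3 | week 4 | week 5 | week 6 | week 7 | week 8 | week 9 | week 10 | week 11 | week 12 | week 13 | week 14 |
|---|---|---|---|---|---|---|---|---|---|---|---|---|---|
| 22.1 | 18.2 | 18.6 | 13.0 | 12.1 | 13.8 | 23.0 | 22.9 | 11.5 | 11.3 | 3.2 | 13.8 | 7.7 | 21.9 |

Weekly DD (7 × max(0, T̄ − 6.4)): 109.9, 82.6, 85.4, 46.2, 39.9, 51.8, 116.2, 115.5, 35.7, 34.3, 0.0, 51.8, 9.1, 108.5.
Season total = 886.9 DD.
Complete generations = ⌊886.9 / 257⌋ = 3.

3 generations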